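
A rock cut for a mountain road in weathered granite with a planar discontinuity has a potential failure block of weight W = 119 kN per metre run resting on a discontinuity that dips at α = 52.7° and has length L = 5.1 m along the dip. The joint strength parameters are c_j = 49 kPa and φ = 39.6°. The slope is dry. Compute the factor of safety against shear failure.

FS = 3.27

Resolving the block weight along and normal to the plane and applying the Mohr–Coulomb strength on the joint:
N' = W cosα = 119·cos52.7° = 72.1 kN/m
Driving force T = W sinα = 119·sin52.7° = 94.7 kN/m
Resisting force R = c_j·L + N'·tanφ = 49·5.1 + 72.1·tan39.6° = 249.9 + 59.7 = 309.6 kN/m
FS = R / T = 309.6 / 94.7 = 3.270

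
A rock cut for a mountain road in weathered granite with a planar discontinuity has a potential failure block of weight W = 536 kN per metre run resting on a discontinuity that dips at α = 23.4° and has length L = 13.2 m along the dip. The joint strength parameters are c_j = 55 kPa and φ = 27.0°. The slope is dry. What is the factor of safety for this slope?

FS = 4.59

Resolving the block weight along and normal to the plane and applying the Mohr–Coulomb strength on the joint:
N' = W cosα = 536·cos23.4° = 491.9 kN/m
Driving force T = W sinα = 536·sin23.4° = 212.9 kN/m
Resisting force R = c_j·L + N'·tanφ = 55·13.2 + 491.9·tan27.0° = 726.0 + 250.6 = 976.6 kN/m
FS = R / T = 976.6 / 212.9 = 4.588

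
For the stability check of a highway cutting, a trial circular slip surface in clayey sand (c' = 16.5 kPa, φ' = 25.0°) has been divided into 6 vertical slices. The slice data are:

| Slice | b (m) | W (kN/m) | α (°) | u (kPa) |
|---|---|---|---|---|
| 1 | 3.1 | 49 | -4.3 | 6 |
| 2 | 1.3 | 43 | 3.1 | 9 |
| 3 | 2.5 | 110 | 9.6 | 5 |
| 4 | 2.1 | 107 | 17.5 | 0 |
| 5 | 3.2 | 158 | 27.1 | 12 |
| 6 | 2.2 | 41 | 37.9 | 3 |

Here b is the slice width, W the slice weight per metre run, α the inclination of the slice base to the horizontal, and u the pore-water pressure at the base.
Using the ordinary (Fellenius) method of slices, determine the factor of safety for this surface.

FS = 2.96

Ordinary method of slices: FS = Σ[c'·Δl_i + (W_i cosα_i − u_i·Δl_i)·tanφ'] / Σ W_i sinα_i, with Δl_i = b_i / cosα_i.
Slice 1: Δl = 3.1/cos(-4.3°) = 3.109 m; N'_1 = 49·cos(-4.3°) − 6·3.109 = 30.2; c'Δl = 51.29; W sinα = -3.7
Slice 2: Δl = 1.3/cos3.1° = 1.302 m; N'_2 = 43·cos3.1° − 9·1.302 = 31.2; c'Δl = 21.48; W sinα = 2.3
Slice 3: Δl = 2.5/cos9.6° = 2.536 m; N'_3 = 110·cos9.6° − 5·2.536 = 95.8; c'Δl = 41.84; W sinα = 18.3
Slice 4: Δl = 2.1/cos17.5° = 2.202 m; N'_4 = 107·cos17.5° − 0·2.202 = 102.0; c'Δl = 36.33; W sinα = 32.2
Slice 5: Δl = 3.2/cos27.1° = 3.595 m; N'_5 = 158·cos27.1° − 12·3.595 = 97.5; c'Δl = 59.31; W sinα = 72.0
Slice 6: Δl = 2.2/cos37.9° = 2.788 m; N'_6 = 41·cos37.9° − 3·2.788 = 24.0; c'Δl = 46.00; W sinα = 25.2
Σc'Δl = 256.3 kN/m; ΣN' = 380.8 kN/m; ΣW sinα = 146.3 kN/m
Resisting = 256.3 + 380.8·tan25.0° = 256.3 + 177.6 = 433.8 kN/m
FS = 433.8 / 146.3 = 2.965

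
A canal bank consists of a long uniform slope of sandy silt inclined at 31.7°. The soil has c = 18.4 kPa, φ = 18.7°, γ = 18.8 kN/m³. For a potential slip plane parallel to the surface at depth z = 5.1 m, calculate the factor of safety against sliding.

For an infinite slope with a slip plane parallel to the surface (no pore pressure): FS = [c + γz cos²β tanφ] / [γz sinβ cosβ].
γz = 18.8·5.1 = 95.88 kN/m²
Numerator = 18.4 + 95.88·cos²31.7°·tan18.7° = 18.4 + 95.88·0.7239·0.3385 = 41.892 kPa
Denominator = 95.88·sin31.7°·cos31.7° = 95.88·0.5255·0.8508 = 42.866 kPa
FS = 41.892 / 42.866 = 0.977

FS = 0.98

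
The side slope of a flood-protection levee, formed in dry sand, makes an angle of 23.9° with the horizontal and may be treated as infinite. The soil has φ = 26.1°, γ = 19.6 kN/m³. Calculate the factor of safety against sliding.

FS = 1.11

For a dry cohesionless infinite slope the factor of safety is FS = tanφ / tanβ.
FS = tan26.1° / tan23.9° = 0.4899 / 0.4431 = 1.106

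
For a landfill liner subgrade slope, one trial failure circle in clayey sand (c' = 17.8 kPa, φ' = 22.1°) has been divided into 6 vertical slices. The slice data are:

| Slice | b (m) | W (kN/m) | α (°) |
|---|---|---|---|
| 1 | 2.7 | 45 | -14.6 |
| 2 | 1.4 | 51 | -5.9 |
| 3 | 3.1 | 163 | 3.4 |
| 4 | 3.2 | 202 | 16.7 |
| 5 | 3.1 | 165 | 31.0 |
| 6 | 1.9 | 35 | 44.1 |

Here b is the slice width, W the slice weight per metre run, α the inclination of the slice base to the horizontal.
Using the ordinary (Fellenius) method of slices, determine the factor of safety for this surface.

FS = 3.44

Ordinary method of slices: FS = Σ[c'·Δl_i + (W_i cosα_i)·tanφ'] / Σ W_i sinα_i, with Δl_i = b_i / cosα_i.
Slice 1: Δl = 2.7/cos(-14.6°) = 2.790 m; N'_1 = 45·cos(-14.6°) = 43.5; c'Δl = 49.66; W sinα = -11.3
Slice 2: Δl = 1.4/cos(-5.9°) = 1.407 m; N'_2 = 51·cos(-5.9°) = 50.7; c'Δl = 25.05; W sinα = -5.2
Slice 3: Δl = 3.1/cos3.4° = 3.105 m; N'_3 = 163·cos3.4° = 162.7; c'Δl = 55.28; W sinα = 9.7
Slice 4: Δl = 3.2/cos16.7° = 3.341 m; N'_4 = 202·cos16.7° = 193.5; c'Δl = 59.47; W sinα = 58.0
Slice 5: Δl = 3.1/cos31.0° = 3.617 m; N'_5 = 165·cos31.0° = 141.4; c'Δl = 64.37; W sinα = 85.0
Slice 6: Δl = 1.9/cos44.1° = 2.646 m; N'_6 = 35·cos44.1° = 25.1; c'Δl = 47.09; W sinα = 24.4
Σc'Δl = 300.9 kN/m; ΣN' = 617.0 kN/m; ΣW sinα = 160.5 kN/m
Resisting = 300.9 + 617.0·tan22.1° = 300.9 + 250.6 = 551.5 kN/m
FS = 551.5 / 160.5 = 3.437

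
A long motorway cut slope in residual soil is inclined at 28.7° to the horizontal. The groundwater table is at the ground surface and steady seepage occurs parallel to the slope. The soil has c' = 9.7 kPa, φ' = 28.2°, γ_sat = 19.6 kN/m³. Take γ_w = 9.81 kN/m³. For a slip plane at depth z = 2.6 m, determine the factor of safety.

With seepage parallel to the slope and the water table at the surface, the effective normal stress on the slip plane uses the buoyant unit weight γ' = γ_sat − γ_w while the driving shear stress uses γ_sat:
FS = [c' + γ' z cos²β tanφ'] / [γ_sat z sinβ cosβ]
γ' = 19.6 − 9.81 = 9.79 kN/m³
Numerator = 9.7 + 9.79·2.6·cos²28.7°·tan28.2° = 9.7 + 9.79·2.6·0.7694·0.5362 = 20.201 kPa
Denominator = 19.6·2.6·sin28.7°·cos28.7° = 19.6·2.6·0.4802·0.8771 = 21.466 kPa
FS = 20.201 / 21.466 = 0.941

FS = 0.94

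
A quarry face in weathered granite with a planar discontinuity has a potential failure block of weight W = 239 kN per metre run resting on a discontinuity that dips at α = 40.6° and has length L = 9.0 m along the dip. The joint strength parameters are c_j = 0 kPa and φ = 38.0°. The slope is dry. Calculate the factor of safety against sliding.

Resolving the block weight along and normal to the plane and applying the Mohr–Coulomb strength on the joint:
N' = W cosα = 239·cos40.6° = 181.5 kN/m
Driving force T = W sinα = 239·sin40.6° = 155.5 kN/m
Resisting force R = c_j·L + N'·tanφ = 0·9.0 + 181.5·tan38.0° = 0.0 + 141.8 = 141.8 kN/m
FS = R / T = 141.8 / 155.5 = 0.912

FS = 0.91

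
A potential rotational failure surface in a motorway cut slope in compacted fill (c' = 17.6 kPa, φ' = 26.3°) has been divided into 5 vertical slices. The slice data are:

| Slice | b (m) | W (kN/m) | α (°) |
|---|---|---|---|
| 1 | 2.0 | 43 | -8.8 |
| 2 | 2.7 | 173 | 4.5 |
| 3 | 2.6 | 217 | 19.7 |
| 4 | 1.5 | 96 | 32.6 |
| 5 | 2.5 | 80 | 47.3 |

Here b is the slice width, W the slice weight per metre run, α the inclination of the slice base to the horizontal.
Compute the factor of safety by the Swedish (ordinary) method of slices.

FS = 2.63

Ordinary method of slices: FS = Σ[c'·Δl_i + (W_i cosα_i)·tanφ'] / Σ W_i sinα_i, with Δl_i = b_i / cosα_i.
Slice 1: Δl = 2.0/cos(-8.8°) = 2.024 m; N'_1 = 43·cos(-8.8°) = 42.5; c'Δl = 35.62; W sinα = -6.6
Slice 2: Δl = 2.7/cos4.5° = 2.708 m; N'_2 = 173·cos4.5° = 172.5; c'Δl = 47.67; W sinα = 13.6
Slice 3: Δl = 2.6/cos19.7° = 2.762 m; N'_3 = 217·cos19.7° = 204.3; c'Δl = 48.60; W sinα = 73.1
Slice 4: Δl = 1.5/cos32.6° = 1.781 m; N'_4 = 96·cos32.6° = 80.9; c'Δl = 31.34; W sinα = 51.7
Slice 5: Δl = 2.5/cos47.3° = 3.686 m; N'_5 = 80·cos47.3° = 54.3; c'Δl = 64.88; W sinα = 58.8
Σc'Δl = 228.1 kN/m; ΣN' = 554.4 kN/m; ΣW sinα = 190.7 kN/m
Resisting = 228.1 + 554.4·tan26.3° = 228.1 + 274.0 = 502.1 kN/m
FS = 502.1 / 190.7 = 2.634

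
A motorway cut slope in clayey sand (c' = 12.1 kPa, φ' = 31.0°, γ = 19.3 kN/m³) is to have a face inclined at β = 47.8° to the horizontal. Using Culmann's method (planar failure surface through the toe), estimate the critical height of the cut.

H_c = 37.31 m

Culmann's analysis gives the critical failure plane at α_cr = (β + φ')/2 = (47.8 + 31.0)/2 = 39.4°, and the critical height
H_c = (4c'/γ) · sinβ cosφ' / [1 − cos(β − φ')]
    = (4·12.1/19.3) · sin47.8°·cos31.0° / [1 − cos(16.8°)]
    = 2.508 · 0.7408·0.8572 / [1 − 0.9573]
    = 2.508 · 0.6350 / 0.0427
    = 37.31 m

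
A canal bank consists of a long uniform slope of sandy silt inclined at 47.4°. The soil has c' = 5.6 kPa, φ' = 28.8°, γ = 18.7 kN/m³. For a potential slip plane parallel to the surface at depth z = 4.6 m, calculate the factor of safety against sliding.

FS = 0.64

For an infinite slope with a slip plane parallel to the surface (no pore pressure): FS = [c' + γz cos²β tanφ'] / [γz sinβ cosβ].
γz = 18.7·4.6 = 86.02 kN/m²
Numerator = 5.6 + 86.02·cos²47.4°·tan28.8° = 5.6 + 86.02·0.4582·0.5498 = 27.266 kPa
Denominator = 86.02·sin47.4°·cos47.4° = 86.02·0.7361·0.6769 = 42.859 kPa
FS = 27.266 / 42.859 = 0.636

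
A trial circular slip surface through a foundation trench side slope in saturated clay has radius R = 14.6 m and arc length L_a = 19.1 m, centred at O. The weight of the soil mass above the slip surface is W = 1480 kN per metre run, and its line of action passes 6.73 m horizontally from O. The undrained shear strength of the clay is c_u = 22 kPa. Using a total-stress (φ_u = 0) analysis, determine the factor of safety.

FS = 0.62

Taking moments about the centre O, the resisting moment is provided by the undrained shear strength acting along the arc:
M_R = c_u·L_a·R = 22·19.10·14.6 = 6134.9 kN·m/m
M_D = W·d = 1480·6.73 = 9960.4 kN·m/m
FS = M_R / M_D = 6134.9 / 9960.4 = 0.616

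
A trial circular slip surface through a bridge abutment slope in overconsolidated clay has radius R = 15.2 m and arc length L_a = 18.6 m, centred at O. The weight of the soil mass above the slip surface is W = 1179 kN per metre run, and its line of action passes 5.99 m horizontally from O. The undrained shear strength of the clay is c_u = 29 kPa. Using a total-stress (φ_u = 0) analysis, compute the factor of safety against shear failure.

Taking moments about the centre O, the resisting moment is provided by the undrained shear strength acting along the arc:
M_R = c_u·L_a·R = 29·18.60·15.2 = 8198.9 kN·m/m
M_D = W·d = 1179·5.99 = 7062.2 kN·m/m
FS = M_R / M_D = 8198.9 / 7062.2 = 1.161

FS = 1.16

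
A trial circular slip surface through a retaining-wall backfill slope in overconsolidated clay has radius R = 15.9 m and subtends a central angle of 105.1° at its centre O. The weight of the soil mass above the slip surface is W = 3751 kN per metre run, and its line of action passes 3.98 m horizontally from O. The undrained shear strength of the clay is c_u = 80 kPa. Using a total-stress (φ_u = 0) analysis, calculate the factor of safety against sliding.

Taking moments about the centre O, the resisting moment is provided by the undrained shear strength acting along the arc:
Arc length L_a = R·θ = 15.9·(105.1°·π/180) = 15.9·1.8343 = 29.17 m
M_R = c_u·L_a·R = 80·29.17·15.9 = 37099.2 kN·m/m
M_D = W·d = 3751·3.98 = 14929.0 kN·m/m
FS = M_R / M_D = 37099.2 / 14929.0 = 2.485

FS = 2.49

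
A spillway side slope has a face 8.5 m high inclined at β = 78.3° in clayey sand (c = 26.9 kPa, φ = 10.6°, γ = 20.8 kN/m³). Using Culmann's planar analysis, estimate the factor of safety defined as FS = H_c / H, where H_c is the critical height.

FS = 0.94

H_c = (4c/γ) · sinβ cosφ / [1 − cos(β − φ)]
    = (4·26.9/20.8) · sin78.3°·cos10.6° / [1 − cos67.7°]
    = 5.173 · 0.9625 / 0.6205 = 8.02 m
FS = H_c / H = 8.02 / 8.5 = 0.944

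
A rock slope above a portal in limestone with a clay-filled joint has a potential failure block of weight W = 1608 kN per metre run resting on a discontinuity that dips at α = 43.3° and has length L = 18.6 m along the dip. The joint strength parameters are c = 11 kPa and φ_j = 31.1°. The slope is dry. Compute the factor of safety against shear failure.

Resolving the block weight along and normal to the plane and applying the Mohr–Coulomb strength on the joint:
N' = W cosα = 1608·cos43.3° = 1170.3 kN/m
Driving force T = W sinα = 1608·sin43.3° = 1102.8 kN/m
Resisting force R = c·L + N'·tanφ_j = 11·18.6 + 1170.3·tan31.1° = 204.6 + 705.9 = 910.5 kN/m
FS = R / T = 910.5 / 1102.8 = 0.826

FS = 0.83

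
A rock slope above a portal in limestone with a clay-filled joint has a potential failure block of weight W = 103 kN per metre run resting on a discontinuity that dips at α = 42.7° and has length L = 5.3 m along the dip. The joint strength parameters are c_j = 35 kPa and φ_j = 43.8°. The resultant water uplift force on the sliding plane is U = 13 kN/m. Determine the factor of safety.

FS = 3.52

Resolving the block weight along and normal to the plane and applying the Mohr–Coulomb strength on the joint:
N' = W cosα − U = 103·cos42.7° − 13 = 62.7 kN/m
Driving force T = W sinα = 103·sin42.7° = 69.9 kN/m
Resisting force R = c_j·L + N'·tanφ_j = 35·5.3 + 62.7·tan43.8° = 185.5 + 60.1 = 245.6 kN/m
FS = R / T = 245.6 / 69.9 = 3.516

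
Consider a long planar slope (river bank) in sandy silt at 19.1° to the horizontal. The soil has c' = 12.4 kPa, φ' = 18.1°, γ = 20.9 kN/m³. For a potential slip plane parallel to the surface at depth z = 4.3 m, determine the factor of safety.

FS = 1.39

For an infinite slope with a slip plane parallel to the surface (no pore pressure): FS = [c' + γz cos²β tanφ'] / [γz sinβ cosβ].
γz = 20.9·4.3 = 89.87 kN/m²
Numerator = 12.4 + 89.87·cos²19.1°·tan18.1° = 12.4 + 89.87·0.8929·0.3269 = 38.629 kPa
Denominator = 89.87·sin19.1°·cos19.1° = 89.87·0.3272·0.9449 = 27.788 kPa
FS = 38.629 / 27.788 = 1.390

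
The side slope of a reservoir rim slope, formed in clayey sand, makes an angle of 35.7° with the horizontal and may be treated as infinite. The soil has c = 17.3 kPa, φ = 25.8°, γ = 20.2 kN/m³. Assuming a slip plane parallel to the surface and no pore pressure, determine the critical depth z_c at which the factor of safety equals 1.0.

Setting FS = 1.00 in FS = [c + γz cos²β tanφ] / [γz sinβ cosβ] and solving for z:
z = c / [γ cosβ (FS·sinβ − cosβ·tanφ)]
  = 17.3 / [20.2·cos35.7°·(1.00·sin35.7° − cos35.7°·tan25.8°)]
  = 17.3 / [20.2·0.8121·(1.00·0.5835 − 0.8121·0.4834)]
  = 17.3 / 3.1326 = 5.523 m

z_c = 5.52 m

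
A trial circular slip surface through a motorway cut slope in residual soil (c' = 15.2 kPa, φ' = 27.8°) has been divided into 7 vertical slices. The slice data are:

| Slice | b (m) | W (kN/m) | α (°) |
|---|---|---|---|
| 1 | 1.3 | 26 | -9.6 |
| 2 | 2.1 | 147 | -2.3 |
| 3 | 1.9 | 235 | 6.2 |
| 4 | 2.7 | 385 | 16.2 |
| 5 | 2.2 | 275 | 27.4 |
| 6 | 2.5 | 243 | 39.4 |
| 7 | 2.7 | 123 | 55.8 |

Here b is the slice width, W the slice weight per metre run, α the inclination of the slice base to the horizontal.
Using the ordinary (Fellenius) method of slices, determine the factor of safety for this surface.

FS = 1.89

Ordinary method of slices: FS = Σ[c'·Δl_i + (W_i cosα_i)·tanφ'] / Σ W_i sinα_i, with Δl_i = b_i / cosα_i.
Slice 1: Δl = 1.3/cos(-9.6°) = 1.318 m; N'_1 = 26·cos(-9.6°) = 25.6; c'Δl = 20.04; W sinα = -4.3
Slice 2: Δl = 2.1/cos(-2.3°) = 2.102 m; N'_2 = 147·cos(-2.3°) = 146.9; c'Δl = 31.95; W sinα = -5.9
Slice 3: Δl = 1.9/cos6.2° = 1.911 m; N'_3 = 235·cos6.2° = 233.6; c'Δl = 29.05; W sinα = 25.4
Slice 4: Δl = 2.7/cos16.2° = 2.812 m; N'_4 = 385·cos16.2° = 369.7; c'Δl = 42.74; W sinα = 107.4
Slice 5: Δl = 2.2/cos27.4° = 2.478 m; N'_5 = 275·cos27.4° = 244.1; c'Δl = 37.67; W sinα = 126.6
Slice 6: Δl = 2.5/cos39.4° = 3.235 m; N'_6 = 243·cos39.4° = 187.8; c'Δl = 49.18; W sinα = 154.2
Slice 7: Δl = 2.7/cos55.8° = 4.804 m; N'_7 = 123·cos55.8° = 69.1; c'Δl = 73.01; W sinα = 101.7
Σc'Δl = 283.6 kN/m; ΣN' = 1276.9 kN/m; ΣW sinα = 505.1 kN/m
Resisting = 283.6 + 1276.9·tan27.8° = 283.6 + 673.2 = 956.9 kN/m
FS = 956.9 / 505.1 = 1.894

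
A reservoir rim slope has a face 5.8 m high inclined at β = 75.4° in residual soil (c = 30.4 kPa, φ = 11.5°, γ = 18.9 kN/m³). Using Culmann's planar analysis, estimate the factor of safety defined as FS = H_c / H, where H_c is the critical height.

H_c = (4c/γ) · sinβ cosφ / [1 − cos(β − φ)]
    = (4·30.4/18.9) · sin75.4°·cos11.5° / [1 − cos63.9°]
    = 6.434 · 0.9483 / 0.5601 = 10.89 m
FS = H_c / H = 10.89 / 5.8 = 1.878

FS = 1.88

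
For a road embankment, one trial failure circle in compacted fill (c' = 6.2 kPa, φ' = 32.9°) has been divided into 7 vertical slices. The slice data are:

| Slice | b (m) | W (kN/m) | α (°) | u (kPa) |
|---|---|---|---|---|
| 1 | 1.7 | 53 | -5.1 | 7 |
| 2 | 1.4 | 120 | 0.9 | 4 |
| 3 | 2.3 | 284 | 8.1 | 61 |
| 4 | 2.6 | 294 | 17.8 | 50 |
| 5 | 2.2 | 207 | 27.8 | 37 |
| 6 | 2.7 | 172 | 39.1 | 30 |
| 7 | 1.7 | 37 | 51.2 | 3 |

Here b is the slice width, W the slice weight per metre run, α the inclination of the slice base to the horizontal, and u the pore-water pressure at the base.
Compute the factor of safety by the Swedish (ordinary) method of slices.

Ordinary method of slices: FS = Σ[c'·Δl_i + (W_i cosα_i − u_i·Δl_i)·tanφ'] / Σ W_i sinα_i, with Δl_i = b_i / cosα_i.
Slice 1: Δl = 1.7/cos(-5.1°) = 1.707 m; N'_1 = 53·cos(-5.1°) − 7·1.707 = 40.8; c'Δl = 10.58; W sinα = -4.7
Slice 2: Δl = 1.4/cos0.9° = 1.400 m; N'_2 = 120·cos0.9° − 4·1.400 = 114.4; c'Δl = 8.68; W sinα = 1.9
Slice 3: Δl = 2.3/cos8.1° = 2.323 m; N'_3 = 284·cos8.1° − 61·2.323 = 139.5; c'Δl = 14.40; W sinα = 40.0
Slice 4: Δl = 2.6/cos17.8° = 2.731 m; N'_4 = 294·cos17.8° − 50·2.731 = 143.4; c'Δl = 16.93; W sinα = 89.9
Slice 5: Δl = 2.2/cos27.8° = 2.487 m; N'_5 = 207·cos27.8° − 37·2.487 = 91.1; c'Δl = 15.42; W sinα = 96.5
Slice 6: Δl = 2.7/cos39.1° = 3.479 m; N'_6 = 172·cos39.1° − 30·3.479 = 29.1; c'Δl = 21.57; W sinα = 108.5
Slice 7: Δl = 1.7/cos51.2° = 2.713 m; N'_7 = 37·cos51.2° − 3·2.713 = 15.0; c'Δl = 16.82; W sinα = 28.8
Σc'Δl = 104.4 kN/m; ΣN' = 573.3 kN/m; ΣW sinα = 360.9 kN/m
Resisting = 104.4 + 573.3·tan32.9° = 104.4 + 370.9 = 475.3 kN/m
FS = 475.3 / 360.9 = 1.317

FS = 1.32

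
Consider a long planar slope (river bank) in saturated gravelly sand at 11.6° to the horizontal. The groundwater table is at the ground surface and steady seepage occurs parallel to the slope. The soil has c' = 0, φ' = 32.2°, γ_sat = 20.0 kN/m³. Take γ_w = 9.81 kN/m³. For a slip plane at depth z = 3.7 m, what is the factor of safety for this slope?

With seepage parallel to the slope and the water table at the surface, the effective normal stress on the slip plane uses the buoyant unit weight γ' = γ_sat − γ_w while the driving shear stress uses γ_sat:
FS = [c' + γ' z cos²β tanφ'] / [γ_sat z sinβ cosβ]
(For c' = 0 this reduces to FS = (γ'/γ_sat)·tanφ'/tanβ.)
γ' = 20.0 − 9.81 = 10.19 kN/m³
Numerator = 0.0 + 10.19·3.7·cos²11.6°·tan32.2° = 0.0 + 10.19·3.7·0.9596·0.6297 = 22.783 kPa
Denominator = 20.0·3.7·sin11.6°·cos11.6° = 20.0·3.7·0.2011·0.9796 = 14.576 kPa
FS = 22.783 / 14.576 = 1.563

FS = 1.56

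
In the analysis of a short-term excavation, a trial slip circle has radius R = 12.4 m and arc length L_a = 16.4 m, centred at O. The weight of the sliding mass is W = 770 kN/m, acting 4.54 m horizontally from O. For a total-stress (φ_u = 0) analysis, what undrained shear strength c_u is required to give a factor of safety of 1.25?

c_u = 21.5 kPa

FS = c_u·L_a·R / (W·d), so c_u = FS·W·d / (L_a·R).
c_u = 1.25·770·4.54 / (16.40·12.4) = 4369.8 / 203.36 = 21.49 kPa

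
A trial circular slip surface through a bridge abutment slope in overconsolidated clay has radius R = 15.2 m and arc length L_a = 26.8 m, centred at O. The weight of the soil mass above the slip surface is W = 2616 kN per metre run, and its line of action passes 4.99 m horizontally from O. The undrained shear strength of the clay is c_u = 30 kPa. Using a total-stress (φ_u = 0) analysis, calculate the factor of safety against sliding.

FS = 0.94

Taking moments about the centre O, the resisting moment is provided by the undrained shear strength acting along the arc:
M_R = c_u·L_a·R = 30·26.80·15.2 = 12220.8 kN·m/m
M_D = W·d = 2616·4.99 = 13053.8 kN·m/m
FS = M_R / M_D = 12220.8 / 13053.8 = 0.936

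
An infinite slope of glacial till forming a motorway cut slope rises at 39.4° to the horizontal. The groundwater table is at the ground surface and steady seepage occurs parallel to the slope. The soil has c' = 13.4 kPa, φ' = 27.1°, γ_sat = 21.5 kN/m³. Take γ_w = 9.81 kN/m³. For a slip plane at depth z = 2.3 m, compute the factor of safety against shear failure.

FS = 0.89

With seepage parallel to the slope and the water table at the surface, the effective normal stress on the slip plane uses the buoyant unit weight γ' = γ_sat − γ_w while the driving shear stress uses γ_sat:
FS = [c' + γ' z cos²β tanφ'] / [γ_sat z sinβ cosβ]
γ' = 21.5 − 9.81 = 11.69 kN/m³
Numerator = 13.4 + 11.69·2.3·cos²39.4°·tan27.1° = 13.4 + 11.69·2.3·0.5971·0.5117 = 21.616 kPa
Denominator = 21.5·2.3·sin39.4°·cos39.4° = 21.5·2.3·0.6347·0.7727 = 24.254 kPa
FS = 21.616 / 24.254 = 0.891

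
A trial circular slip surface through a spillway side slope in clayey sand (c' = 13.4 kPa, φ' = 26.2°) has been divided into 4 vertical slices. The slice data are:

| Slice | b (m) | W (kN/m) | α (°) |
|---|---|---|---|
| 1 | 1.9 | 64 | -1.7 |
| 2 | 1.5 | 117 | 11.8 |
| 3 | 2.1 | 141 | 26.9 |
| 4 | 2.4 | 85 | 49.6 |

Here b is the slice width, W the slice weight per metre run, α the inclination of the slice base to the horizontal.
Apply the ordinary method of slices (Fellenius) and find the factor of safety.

Ordinary method of slices: FS = Σ[c'·Δl_i + (W_i cosα_i)·tanφ'] / Σ W_i sinα_i, with Δl_i = b_i / cosα_i.
Slice 1: Δl = 1.9/cos(-1.7°) = 1.901 m; N'_1 = 64·cos(-1.7°) = 64.0; c'Δl = 25.47; W sinα = -1.9
Slice 2: Δl = 1.5/cos11.8° = 1.532 m; N'_2 = 117·cos11.8° = 114.5; c'Δl = 20.53; W sinα = 23.9
Slice 3: Δl = 2.1/cos26.9° = 2.355 m; N'_3 = 141·cos26.9° = 125.7; c'Δl = 31.55; W sinα = 63.8
Slice 4: Δl = 2.4/cos49.6° = 3.703 m; N'_4 = 85·cos49.6° = 55.1; c'Δl = 49.62; W sinα = 64.7
Σc'Δl = 127.2 kN/m; ΣN' = 359.3 kN/m; ΣW sinα = 150.6 kN/m
Resisting = 127.2 + 359.3·tan26.2° = 127.2 + 176.8 = 304.0 kN/m
FS = 304.0 / 150.6 = 2.019

FS = 2.02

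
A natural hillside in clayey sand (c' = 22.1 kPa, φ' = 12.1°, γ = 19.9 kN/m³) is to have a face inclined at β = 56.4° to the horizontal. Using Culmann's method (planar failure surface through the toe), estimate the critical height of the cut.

Culmann's analysis gives the critical failure plane at α_cr = (β + φ')/2 = (56.4 + 12.1)/2 = 34.2°, and the critical height
H_c = (4c'/γ) · sinβ cosφ' / [1 − cos(β − φ')]
    = (4·22.1/19.9) · sin56.4°·cos12.1° / [1 − cos(44.3°)]
    = 4.442 · 0.8329·0.9778 / [1 − 0.7157]
    = 4.442 · 0.8144 / 0.2843
    = 12.72 m

H_c = 12.72 m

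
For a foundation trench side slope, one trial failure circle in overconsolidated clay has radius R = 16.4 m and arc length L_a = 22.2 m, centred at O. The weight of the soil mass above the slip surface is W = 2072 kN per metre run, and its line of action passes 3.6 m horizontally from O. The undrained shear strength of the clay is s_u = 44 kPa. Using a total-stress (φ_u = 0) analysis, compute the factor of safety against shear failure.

Taking moments about the centre O, the resisting moment is provided by the undrained shear strength acting along the arc:
M_R = s_u·L_a·R = 44·22.20·16.4 = 16019.5 kN·m/m
M_D = W·d = 2072·3.6 = 7459.2 kN·m/m
FS = M_R / M_D = 16019.5 / 7459.2 = 2.148

FS = 2.15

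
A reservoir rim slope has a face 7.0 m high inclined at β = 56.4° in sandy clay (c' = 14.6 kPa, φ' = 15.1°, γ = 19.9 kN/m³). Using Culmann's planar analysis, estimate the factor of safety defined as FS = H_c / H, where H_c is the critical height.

H_c = (4c'/γ) · sinβ cosφ' / [1 − cos(β − φ')]
    = (4·14.6/19.9) · sin56.4°·cos15.1° / [1 − cos41.3°]
    = 2.935 · 0.8042 / 0.2487 = 9.49 m
FS = H_c / H = 9.49 / 7.0 = 1.355

FS = 1.36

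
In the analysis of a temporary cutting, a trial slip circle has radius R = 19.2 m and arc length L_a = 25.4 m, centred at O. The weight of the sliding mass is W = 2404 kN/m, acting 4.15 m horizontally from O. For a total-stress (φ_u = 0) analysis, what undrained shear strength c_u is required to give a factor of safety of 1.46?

c_u = 29.9 kPa

FS = c_u·L_a·R / (W·d), so c_u = FS·W·d / (L_a·R).
c_u = 1.46·2404·4.15 / (25.40·19.2) = 14565.8 / 487.68 = 29.87 kPa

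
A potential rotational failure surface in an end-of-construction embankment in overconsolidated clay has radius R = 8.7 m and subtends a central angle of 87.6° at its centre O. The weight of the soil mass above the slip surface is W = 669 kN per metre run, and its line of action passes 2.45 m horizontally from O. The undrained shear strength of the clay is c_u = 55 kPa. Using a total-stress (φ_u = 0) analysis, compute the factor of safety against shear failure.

Taking moments about the centre O, the resisting moment is provided by the undrained shear strength acting along the arc:
Arc length L_a = R·θ = 8.7·(87.6°·π/180) = 8.7·1.5289 = 13.30 m
M_R = c_u·L_a·R = 55·13.30·8.7 = 6364.8 kN·m/m
M_D = W·d = 669·2.45 = 1639.1 kN·m/m
FS = M_R / M_D = 6364.8 / 1639.1 = 3.883

FS = 3.88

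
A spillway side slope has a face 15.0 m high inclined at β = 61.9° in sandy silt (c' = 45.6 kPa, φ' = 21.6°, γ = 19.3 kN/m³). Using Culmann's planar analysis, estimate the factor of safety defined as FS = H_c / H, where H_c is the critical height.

FS = 2.18

H_c = (4c'/γ) · sinβ cosφ' / [1 − cos(β − φ')]
    = (4·45.6/19.3) · sin61.9°·cos21.6° / [1 − cos40.3°]
    = 9.451 · 0.8202 / 0.2373 = 32.66 m
FS = H_c / H = 32.66 / 15.0 = 2.177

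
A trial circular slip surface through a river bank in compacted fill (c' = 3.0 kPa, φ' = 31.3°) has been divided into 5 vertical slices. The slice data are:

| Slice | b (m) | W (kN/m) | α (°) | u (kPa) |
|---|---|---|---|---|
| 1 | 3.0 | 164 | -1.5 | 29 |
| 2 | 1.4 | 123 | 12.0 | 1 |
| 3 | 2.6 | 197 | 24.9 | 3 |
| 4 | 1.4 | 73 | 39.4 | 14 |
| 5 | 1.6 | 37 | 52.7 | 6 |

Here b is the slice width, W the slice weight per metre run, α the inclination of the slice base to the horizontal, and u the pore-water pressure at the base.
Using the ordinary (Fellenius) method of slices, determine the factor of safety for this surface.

Ordinary method of slices: FS = Σ[c'·Δl_i + (W_i cosα_i − u_i·Δl_i)·tanφ'] / Σ W_i sinα_i, with Δl_i = b_i / cosα_i.
Slice 1: Δl = 3.0/cos(-1.5°) = 3.001 m; N'_1 = 164·cos(-1.5°) − 29·3.001 = 76.9; c'Δl = 9.00; W sinα = -4.3
Slice 2: Δl = 1.4/cos12.0° = 1.431 m; N'_2 = 123·cos12.0° − 1·1.431 = 118.9; c'Δl = 4.29; W sinα = 25.6
Slice 3: Δl = 2.6/cos24.9° = 2.866 m; N'_3 = 197·cos24.9° − 3·2.866 = 170.1; c'Δl = 8.60; W sinα = 82.9
Slice 4: Δl = 1.4/cos39.4° = 1.812 m; N'_4 = 73·cos39.4° − 14·1.812 = 31.0; c'Δl = 5.44; W sinα = 46.3
Slice 5: Δl = 1.6/cos52.7° = 2.640 m; N'_5 = 37·cos52.7° − 6·2.640 = 6.6; c'Δl = 7.92; W sinα = 29.4
Σc'Δl = 35.3 kN/m; ΣN' = 403.5 kN/m; ΣW sinα = 180.0 kN/m
Resisting = 35.3 + 403.5·tan31.3° = 35.3 + 245.3 = 280.6 kN/m
FS = 280.6 / 180.0 = 1.559

FS = 1.56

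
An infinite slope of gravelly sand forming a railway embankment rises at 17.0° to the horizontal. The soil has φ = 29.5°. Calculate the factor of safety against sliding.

FS = 1.85

For a dry cohesionless infinite slope the factor of safety is FS = tanφ / tanβ.
FS = tan29.5° / tan17.0° = 0.5658 / 0.3057 = 1.851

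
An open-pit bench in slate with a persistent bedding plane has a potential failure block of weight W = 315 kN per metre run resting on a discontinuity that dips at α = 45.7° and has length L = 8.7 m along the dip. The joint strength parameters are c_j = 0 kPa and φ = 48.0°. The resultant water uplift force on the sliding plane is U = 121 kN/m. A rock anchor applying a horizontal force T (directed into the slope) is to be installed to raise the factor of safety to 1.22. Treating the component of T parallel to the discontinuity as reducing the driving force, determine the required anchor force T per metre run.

Resolving forces along and normal to the sliding plane, with the horizontal anchor force T adding T·sinα to the effective normal force and T·cosα acting up the plane against the driving force:
FS = [c_jL + (W cosα − U + T sinα) tanφ] / [W sinα − T cosα]
Without the anchor: N' = 99.0 kN/m, driving T_d = 225.4 kN/m, resisting R = 0·8.7 + 99.0·tan48.0° = 110.0 kN/m, FS = 0.49.
Setting FS = 1.22 and solving for T:
1.22·(225.4 − T cos45.7°) = 110.0 + T sin45.7°·tan48.0°
T·(sin45.7°·tan48.0° + 1.22·cos45.7°) = 1.22·225.4 − 110.0
T·(0.7157·1.1106 + 1.22·0.6984) = 275.0 − 110.0 = 165.1
T·1.6469 = 165.1
T = 100.2 kN/m

T = 100 kN/m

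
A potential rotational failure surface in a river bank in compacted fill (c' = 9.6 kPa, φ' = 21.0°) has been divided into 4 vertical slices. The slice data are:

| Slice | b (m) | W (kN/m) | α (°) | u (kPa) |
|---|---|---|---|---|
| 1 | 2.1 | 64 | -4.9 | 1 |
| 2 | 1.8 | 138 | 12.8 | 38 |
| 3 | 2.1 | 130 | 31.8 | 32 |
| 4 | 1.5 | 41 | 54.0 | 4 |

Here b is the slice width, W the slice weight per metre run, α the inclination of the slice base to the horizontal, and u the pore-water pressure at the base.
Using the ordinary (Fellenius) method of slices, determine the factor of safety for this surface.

FS = 1.20

Ordinary method of slices: FS = Σ[c'·Δl_i + (W_i cosα_i − u_i·Δl_i)·tanφ'] / Σ W_i sinα_i, with Δl_i = b_i / cosα_i.
Slice 1: Δl = 2.1/cos(-4.9°) = 2.108 m; N'_1 = 64·cos(-4.9°) − 1·2.108 = 61.7; c'Δl = 20.23; W sinα = -5.5
Slice 2: Δl = 1.8/cos12.8° = 1.846 m; N'_2 = 138·cos12.8° − 38·1.846 = 64.4; c'Δl = 17.72; W sinα = 30.6
Slice 3: Δl = 2.1/cos31.8° = 2.471 m; N'_3 = 130·cos31.8° − 32·2.471 = 31.4; c'Δl = 23.72; W sinα = 68.5
Slice 4: Δl = 1.5/cos54.0° = 2.552 m; N'_4 = 41·cos54.0° − 4·2.552 = 13.9; c'Δl = 24.50; W sinα = 33.2
Σc'Δl = 86.2 kN/m; ΣN' = 171.4 kN/m; ΣW sinα = 126.8 kN/m
Resisting = 86.2 + 171.4·tan21.0° = 86.2 + 65.8 = 152.0 kN/m
FS = 152.0 / 126.8 = 1.199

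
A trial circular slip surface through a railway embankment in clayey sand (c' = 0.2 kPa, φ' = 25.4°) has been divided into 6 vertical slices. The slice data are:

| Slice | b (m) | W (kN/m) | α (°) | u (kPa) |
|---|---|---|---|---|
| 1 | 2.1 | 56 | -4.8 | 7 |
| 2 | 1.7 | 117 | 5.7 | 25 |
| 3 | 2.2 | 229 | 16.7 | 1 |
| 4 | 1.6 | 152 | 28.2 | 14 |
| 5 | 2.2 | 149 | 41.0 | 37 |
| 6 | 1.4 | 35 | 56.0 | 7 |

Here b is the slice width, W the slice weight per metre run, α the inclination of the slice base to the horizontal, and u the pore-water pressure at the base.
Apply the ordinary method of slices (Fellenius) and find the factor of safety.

FS = 0.79

Ordinary method of slices: FS = Σ[c'·Δl_i + (W_i cosα_i − u_i·Δl_i)·tanφ'] / Σ W_i sinα_i, with Δl_i = b_i / cosα_i.
Slice 1: Δl = 2.1/cos(-4.8°) = 2.107 m; N'_1 = 56·cos(-4.8°) − 7·2.107 = 41.1; c'Δl = 0.42; W sinα = -4.7
Slice 2: Δl = 1.7/cos5.7° = 1.708 m; N'_2 = 117·cos5.7° − 25·1.708 = 73.7; c'Δl = 0.34; W sinα = 11.6
Slice 3: Δl = 2.2/cos16.7° = 2.297 m; N'_3 = 229·cos16.7° − 1·2.297 = 217.0; c'Δl = 0.46; W sinα = 65.8
Slice 4: Δl = 1.6/cos28.2° = 1.815 m; N'_4 = 152·cos28.2° − 14·1.815 = 108.5; c'Δl = 0.36; W sinα = 71.8
Slice 5: Δl = 2.2/cos41.0° = 2.915 m; N'_5 = 149·cos41.0° − 37·2.915 = 4.6; c'Δl = 0.58; W sinα = 97.8
Slice 6: Δl = 1.4/cos56.0° = 2.504 m; N'_6 = 35·cos56.0° − 7·2.504 = 2.0; c'Δl = 0.50; W sinα = 29.0
Σc'Δl = 2.7 kN/m; ΣN' = 447.0 kN/m; ΣW sinα = 271.3 kN/m
Resisting = 2.7 + 447.0·tan25.4° = 2.7 + 212.2 = 214.9 kN/m
FS = 214.9 / 271.3 = 0.792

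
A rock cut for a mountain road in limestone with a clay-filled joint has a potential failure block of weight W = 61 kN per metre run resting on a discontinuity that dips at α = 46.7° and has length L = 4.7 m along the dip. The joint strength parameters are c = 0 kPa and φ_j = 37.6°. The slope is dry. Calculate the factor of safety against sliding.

FS = 0.73

Resolving the block weight along and normal to the plane and applying the Mohr–Coulomb strength on the joint:
N' = W cosα = 61·cos46.7° = 41.8 kN/m
Driving force T = W sinα = 61·sin46.7° = 44.4 kN/m
Resisting force R = c·L + N'·tanφ_j = 0·4.7 + 41.8·tan37.6° = 0.0 + 32.2 = 32.2 kN/m
FS = R / T = 32.2 / 44.4 = 0.726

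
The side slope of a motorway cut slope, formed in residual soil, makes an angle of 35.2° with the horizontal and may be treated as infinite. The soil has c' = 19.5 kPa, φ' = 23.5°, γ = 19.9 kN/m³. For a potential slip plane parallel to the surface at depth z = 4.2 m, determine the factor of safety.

FS = 1.11

For an infinite slope with a slip plane parallel to the surface (no pore pressure): FS = [c' + γz cos²β tanφ'] / [γz sinβ cosβ].
γz = 19.9·4.2 = 83.58 kN/m²
Numerator = 19.5 + 83.58·cos²35.2°·tan23.5° = 19.5 + 83.58·0.6677·0.4348 = 43.766 kPa
Denominator = 83.58·sin35.2°·cos35.2° = 83.58·0.5764·0.8171 = 39.369 kPa
FS = 43.766 / 39.369 = 1.112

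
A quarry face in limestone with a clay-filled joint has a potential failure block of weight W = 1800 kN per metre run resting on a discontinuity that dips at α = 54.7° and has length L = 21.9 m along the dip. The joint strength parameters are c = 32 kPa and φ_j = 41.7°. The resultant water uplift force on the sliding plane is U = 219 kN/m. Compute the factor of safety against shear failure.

FS = 0.98

Resolving the block weight along and normal to the plane and applying the Mohr–Coulomb strength on the joint:
N' = W cosα − U = 1800·cos54.7° − 219 = 821.1 kN/m
Driving force T = W sinα = 1800·sin54.7° = 1469.0 kN/m
Resisting force R = c·L + N'·tanφ_j = 32·21.9 + 821.1·tan41.7° = 700.8 + 731.6 = 1432.4 kN/m
FS = R / T = 1432.4 / 1469.0 = 0.975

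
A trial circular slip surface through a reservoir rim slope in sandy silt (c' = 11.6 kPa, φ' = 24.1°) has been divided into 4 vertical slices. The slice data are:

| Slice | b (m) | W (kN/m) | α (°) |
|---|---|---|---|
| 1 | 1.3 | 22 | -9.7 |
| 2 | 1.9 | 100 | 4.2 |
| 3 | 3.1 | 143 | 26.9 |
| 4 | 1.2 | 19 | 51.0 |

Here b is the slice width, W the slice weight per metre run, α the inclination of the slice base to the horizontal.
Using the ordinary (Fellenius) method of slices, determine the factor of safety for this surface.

FS = 2.61

Ordinary method of slices: FS = Σ[c'·Δl_i + (W_i cosα_i)·tanφ'] / Σ W_i sinα_i, with Δl_i = b_i / cosα_i.
Slice 1: Δl = 1.3/cos(-9.7°) = 1.319 m; N'_1 = 22·cos(-9.7°) = 21.7; c'Δl = 15.30; W sinα = -3.7
Slice 2: Δl = 1.9/cos4.2° = 1.905 m; N'_2 = 100·cos4.2° = 99.7; c'Δl = 22.10; W sinα = 7.3
Slice 3: Δl = 3.1/cos26.9° = 3.476 m; N'_3 = 143·cos26.9° = 127.5; c'Δl = 40.32; W sinα = 64.7
Slice 4: Δl = 1.2/cos51.0° = 1.907 m; N'_4 = 19·cos51.0° = 12.0; c'Δl = 22.12; W sinα = 14.8
Σc'Δl = 99.8 kN/m; ΣN' = 260.9 kN/m; ΣW sinα = 83.1 kN/m
Resisting = 99.8 + 260.9·tan24.1° = 99.8 + 116.7 = 216.5 kN/m
FS = 216.5 / 83.1 = 2.606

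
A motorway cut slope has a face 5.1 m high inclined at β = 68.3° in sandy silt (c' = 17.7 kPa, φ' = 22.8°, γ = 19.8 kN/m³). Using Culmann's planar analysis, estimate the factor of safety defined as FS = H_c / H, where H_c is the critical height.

FS = 2.01

H_c = (4c'/γ) · sinβ cosφ' / [1 − cos(β − φ')]
    = (4·17.7/19.8) · sin68.3°·cos22.8° / [1 − cos45.5°]
    = 3.576 · 0.8565 / 0.2991 = 10.24 m
FS = H_c / H = 10.24 / 5.1 = 2.008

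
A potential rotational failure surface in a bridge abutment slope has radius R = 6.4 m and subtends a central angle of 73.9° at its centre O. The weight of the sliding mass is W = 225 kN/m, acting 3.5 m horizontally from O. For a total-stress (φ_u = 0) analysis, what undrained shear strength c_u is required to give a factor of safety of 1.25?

FS = c_u·L_a·R / (W·d), so c_u = FS·W·d / (L_a·R).
Arc length L_a = R·θ = 6.4·(73.9°·π/180) = 6.4·1.2898 = 8.25 m
c_u = 1.25·225·3.5 / (8.25·6.4) = 984.4 / 52.83 = 18.63 kPa

c_u = 18.6 kPa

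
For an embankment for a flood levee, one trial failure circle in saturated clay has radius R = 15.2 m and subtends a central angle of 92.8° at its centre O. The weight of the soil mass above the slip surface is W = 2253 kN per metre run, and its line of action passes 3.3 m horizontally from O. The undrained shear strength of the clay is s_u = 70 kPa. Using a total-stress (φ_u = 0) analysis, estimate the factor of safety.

Taking moments about the centre O, the resisting moment is provided by the undrained shear strength acting along the arc:
Arc length L_a = R·θ = 15.2·(92.8°·π/180) = 15.2·1.6197 = 24.62 m
M_R = s_u·L_a·R = 70·24.62·15.2 = 26194.5 kN·m/m
M_D = W·d = 2253·3.3 = 7434.9 kN·m/m
FS = M_R / M_D = 26194.5 / 7434.9 = 3.523

FS = 3.52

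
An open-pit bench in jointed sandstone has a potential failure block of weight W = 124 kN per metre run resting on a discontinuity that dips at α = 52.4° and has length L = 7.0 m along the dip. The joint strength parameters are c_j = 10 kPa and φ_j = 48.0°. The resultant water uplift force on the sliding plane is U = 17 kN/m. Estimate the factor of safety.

FS = 1.38

Resolving the block weight along and normal to the plane and applying the Mohr–Coulomb strength on the joint:
N' = W cosα − U = 124·cos52.4° − 17 = 58.7 kN/m
Driving force T = W sinα = 124·sin52.4° = 98.2 kN/m
Resisting force R = c_j·L + N'·tanφ_j = 10·7.0 + 58.7·tan48.0° = 70.0 + 65.1 = 135.1 kN/m
FS = R / T = 135.1 / 98.2 = 1.376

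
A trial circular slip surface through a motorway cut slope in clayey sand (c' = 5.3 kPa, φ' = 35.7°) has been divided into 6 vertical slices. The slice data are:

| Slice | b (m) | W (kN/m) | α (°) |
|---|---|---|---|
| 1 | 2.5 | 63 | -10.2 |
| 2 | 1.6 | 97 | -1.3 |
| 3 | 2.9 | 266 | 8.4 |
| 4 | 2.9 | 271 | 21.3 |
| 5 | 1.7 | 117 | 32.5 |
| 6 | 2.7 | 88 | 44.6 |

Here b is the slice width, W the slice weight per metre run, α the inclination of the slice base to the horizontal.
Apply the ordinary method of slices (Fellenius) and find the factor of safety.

Ordinary method of slices: FS = Σ[c'·Δl_i + (W_i cosα_i)·tanφ'] / Σ W_i sinα_i, with Δl_i = b_i / cosα_i.
Slice 1: Δl = 2.5/cos(-10.2°) = 2.540 m; N'_1 = 63·cos(-10.2°) = 62.0; c'Δl = 13.46; W sinα = -11.2
Slice 2: Δl = 1.6/cos(-1.3°) = 1.600 m; N'_2 = 97·cos(-1.3°) = 97.0; c'Δl = 8.48; W sinα = -2.2
Slice 3: Δl = 2.9/cos8.4° = 2.931 m; N'_3 = 266·cos8.4° = 263.1; c'Δl = 15.54; W sinα = 38.9
Slice 4: Δl = 2.9/cos21.3° = 3.113 m; N'_4 = 271·cos21.3° = 252.5; c'Δl = 16.50; W sinα = 98.4
Slice 5: Δl = 1.7/cos32.5° = 2.016 m; N'_5 = 117·cos32.5° = 98.7; c'Δl = 10.68; W sinα = 62.9
Slice 6: Δl = 2.7/cos44.6° = 3.792 m; N'_6 = 88·cos44.6° = 62.7; c'Δl = 20.10; W sinα = 61.8
Σc'Δl = 84.8 kN/m; ΣN' = 835.9 kN/m; ΣW sinα = 248.6 kN/m
Resisting = 84.8 + 835.9·tan35.7° = 84.8 + 600.7 = 685.4 kN/m
FS = 685.4 / 248.6 = 2.757

FS = 2.76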